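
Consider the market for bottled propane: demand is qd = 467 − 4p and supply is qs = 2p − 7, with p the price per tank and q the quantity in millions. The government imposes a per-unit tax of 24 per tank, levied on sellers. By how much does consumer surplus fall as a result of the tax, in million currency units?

Before the tax: set 467 − 4p = 2p − 7 → p* = 79, q* = 151.
With the tax collected from sellers, supply shifts: qs = 2(p − 24) − 7.
New equilibrium: buyers pay 87, sellers receive 63, q = 119. (Wedge: pb − ps = 24.)
ΔCS is the trapezoid between Q = 119 and Q = 151 of height 8: ½ · (151 + 119) · 8 = 1080.

Consumer surplus falls by 1080 million.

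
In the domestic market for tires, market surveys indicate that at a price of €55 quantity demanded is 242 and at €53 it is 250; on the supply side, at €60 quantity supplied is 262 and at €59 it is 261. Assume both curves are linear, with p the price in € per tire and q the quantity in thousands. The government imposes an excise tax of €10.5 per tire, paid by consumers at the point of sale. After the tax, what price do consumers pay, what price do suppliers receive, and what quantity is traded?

Consumers pay €54.1; suppliers receive €43.6; quantity = 245.6.

Demand slope: (250 − 242)/(53 − 55) = -4, so qd = 462 − 4p.
Supply slope: (261 − 262)/(59 − 60) = 1, so qs = p + 202.
Before the tax: set 462 − 4p = p + 202 → p* = €52, q* = 254.
With the tax collected from consumers, demand (in seller-price terms) shifts: qd = 462 − 4(p + 10.5).
New equilibrium: consumers pay €54.1, suppliers receive €43.6, q = 245.6. (Wedge: pb − ps = 10.5.)
The less price-elastic side of the market bears the larger share of a per-unit tax.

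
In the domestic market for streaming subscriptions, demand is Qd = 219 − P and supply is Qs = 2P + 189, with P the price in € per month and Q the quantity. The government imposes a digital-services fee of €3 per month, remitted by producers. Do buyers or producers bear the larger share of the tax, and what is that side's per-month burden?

Buyers bear the larger share: €2 per month.

Before the tax: set 219 − P = 2P + 189 → P* = €10, Q* = 209.
With the tax collected from producers, supply shifts: Qs = 2(P − 3) + 189.
New equilibrium: buyers pay €12, producers receive €9, Q = 207. (Wedge: Pb − Ps = 3.)
Per-month burden: buyers €2, producers €1.
Buyers take the larger share because demand is less price-elastic here (demand slope 1 vs supply slope 2).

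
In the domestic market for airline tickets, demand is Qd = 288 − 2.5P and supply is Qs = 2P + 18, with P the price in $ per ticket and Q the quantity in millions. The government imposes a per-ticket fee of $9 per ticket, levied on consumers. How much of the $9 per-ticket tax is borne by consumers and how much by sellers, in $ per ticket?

Without the tax, 288 − 2.5P = 2P + 18 gives 4.5P = 270, so P* = $60 and Q* = 138.
With the tax collected from consumers, demand (in seller-price terms) shifts: Qd = 288 − 2.5(P + 9).
New equilibrium: consumers pay $64, sellers receive $55, Q = 128. (Wedge: Pb − Ps = 9.)
Burden on consumers: $4; on sellers: $5. (They sum to $9.)
The less price-elastic side of the market bears the larger share of a per-unit tax.

Consumers bear $4 per ticket; sellers bear $5 per ticket.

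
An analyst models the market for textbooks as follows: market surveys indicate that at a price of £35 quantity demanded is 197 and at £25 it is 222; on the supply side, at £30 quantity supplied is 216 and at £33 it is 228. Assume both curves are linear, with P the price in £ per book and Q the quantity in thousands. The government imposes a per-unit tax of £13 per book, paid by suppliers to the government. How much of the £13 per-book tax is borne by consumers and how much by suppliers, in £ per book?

Consumers bear £8 per book; suppliers bear £5 per book.

Demand slope: (222 − 197)/(25 − 35) = -2.5, so Qd = 284.5 − 2.5P.
Supply slope: (228 − 216)/(33 − 30) = 4, so Qs = 4P + 96.
Without the tax, 284.5 − 2.5P = 4P + 96 gives 6.5P = 188.5, so P* = £29 and Q* = 212.
With the tax collected from suppliers, supply shifts: Qs = 4(P − 13) + 96.
New equilibrium: consumers pay £37, suppliers receive £24, Q = 192. (Wedge: Pb − Ps = 13.)
Burden on consumers: £8; on suppliers: £5. (They sum to £13.)
The less price-elastic side of the market bears the larger share of a per-unit tax.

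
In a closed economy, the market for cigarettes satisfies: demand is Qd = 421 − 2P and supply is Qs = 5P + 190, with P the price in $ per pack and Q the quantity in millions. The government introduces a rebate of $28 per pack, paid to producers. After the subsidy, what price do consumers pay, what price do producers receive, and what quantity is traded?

Without the subsidy, 421 − 2P = 5P + 190 gives 7P = 231, so P* = $33 and Q* = 355.
With a per-unit subsidy paid to producers, each receives P + 28 per unit sold, so supply becomes Qs = 5(P + 28) + 190.
New equilibrium: consumers pay $13, producers receive $41, Q = 395. (Wedge: Pb − Ps = −28.)

Consumers pay $13; producers receive $41; quantity = 395.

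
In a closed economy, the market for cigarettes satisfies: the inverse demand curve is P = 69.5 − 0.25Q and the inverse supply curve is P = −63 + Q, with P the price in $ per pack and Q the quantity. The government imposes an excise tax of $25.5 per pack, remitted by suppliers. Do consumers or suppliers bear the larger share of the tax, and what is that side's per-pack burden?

Suppliers bear the larger share: $20.4 per pack.

Rewrite in direct form: Qd = 278 − 4P and Qs = P + 63.
Before the tax: set 278 − 4P = P + 63 → P* = $43, Q* = 106.
With the tax collected from suppliers, supply shifts: Qs = (P − 25.5) + 63.
New equilibrium: consumers pay $48.1, suppliers receive $22.6, Q = 85.6. (Wedge: Pb − Ps = 25.5.)
Per-pack burden: consumers $5.1, suppliers $20.4.
Suppliers take the larger share because supply is less price-elastic here (demand slope 4 vs supply slope 1).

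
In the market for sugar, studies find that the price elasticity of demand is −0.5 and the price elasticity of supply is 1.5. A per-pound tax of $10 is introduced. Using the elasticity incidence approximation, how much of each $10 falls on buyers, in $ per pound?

Incidence ratio: buyers' share ≈ εs / (εs + |εd|) = 1.5 / (1.5 + 0.5) = 0.75.
So buyers bear ≈ 0.75 × $10 = $7.5; producers bear $2.5.

Buyers bear ≈ $7.5 per pound.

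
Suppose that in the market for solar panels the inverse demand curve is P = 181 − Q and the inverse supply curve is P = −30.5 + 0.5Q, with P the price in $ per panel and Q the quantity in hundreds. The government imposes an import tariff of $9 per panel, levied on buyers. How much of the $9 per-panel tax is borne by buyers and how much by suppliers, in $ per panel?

Buyers bear $6 per panel; suppliers bear $3 per panel.

Inverting to Q(P) form: Qd = 181 − P; Qs = 2P + 61.
Without the tax, 181 − P = 2P + 61 gives 3P = 120, so P* = $40 and Q* = 141.
With the tax collected from buyers, demand (in seller-price terms) shifts: Qd = 181 − (P + 9).
Solving gives Q = 135 with buyers paying $46 and suppliers receiving $37 (the $9 wedge).
Burden on buyers: $6; on suppliers: $3. (They sum to $9.)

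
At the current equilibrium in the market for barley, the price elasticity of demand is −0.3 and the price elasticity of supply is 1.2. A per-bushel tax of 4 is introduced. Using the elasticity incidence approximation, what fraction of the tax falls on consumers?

Incidence ratio: consumers' share ≈ εs / (εs + |εd|) = 1.2 / (1.2 + 0.3) = 0.8.
Supply is the more elastic side, so consumers bear the larger share.

Consumers' share ≈ 0.8.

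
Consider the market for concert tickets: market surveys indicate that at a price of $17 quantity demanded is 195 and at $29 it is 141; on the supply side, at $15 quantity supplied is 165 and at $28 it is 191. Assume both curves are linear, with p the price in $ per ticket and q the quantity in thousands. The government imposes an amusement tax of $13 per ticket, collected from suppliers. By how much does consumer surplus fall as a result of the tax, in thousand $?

Consumer surplus falls by $672 thousand.

Demand slope: (141 − 195)/(29 − 17) = -4.5, so qd = 271.5 − 4.5p.
Supply slope: (191 − 165)/(28 − 15) = 2, so qs = 2p + 135.
Without the tax, 271.5 − 4.5p = 2p + 135 gives 6.5p = 136.5, so p* = $21 and q* = 177.
With the tax collected from suppliers, supply shifts: qs = 2(p − 13) + 135.
Solving gives q = 159 with buyers paying $25 and suppliers receiving $12 (the $13 wedge).
ΔCS is the trapezoid between Q = 159 and Q = 177 of height $4: ½ · (177 + 159) · 4 = $672.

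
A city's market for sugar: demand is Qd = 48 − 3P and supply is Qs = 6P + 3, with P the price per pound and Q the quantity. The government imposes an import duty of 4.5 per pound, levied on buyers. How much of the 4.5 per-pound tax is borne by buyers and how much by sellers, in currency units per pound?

Buyers bear 3 per pound; sellers bear 1.5 per pound.

Without the tax, 48 − 3P = 6P + 3 gives 9P = 45, so P* = 5 and Q* = 33.
With the tax collected from buyers, demand (in seller-price terms) shifts: Qd = 48 − 3(P + 4.5).
New equilibrium: buyers pay 8, sellers receive 3.5, Q = 24. (Wedge: Pb − Ps = 4.5.)
Burden on buyers: 3; on sellers: 1.5. (They sum to 4.5.)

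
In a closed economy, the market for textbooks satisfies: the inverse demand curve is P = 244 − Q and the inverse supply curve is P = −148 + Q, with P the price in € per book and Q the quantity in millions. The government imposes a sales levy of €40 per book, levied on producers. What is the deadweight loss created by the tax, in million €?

Deadweight loss = €400 million.

Rewrite in direct form: Qd = 244 − P and Qs = P + 148.
Without the tax, 244 − P = P + 148 gives 2P = 96, so P* = €48 and Q* = 196.
With the tax collected from producers, supply shifts: Qs = (P − 40) + 148.
Solving gives Q = 176 with consumers paying €68 and producers receiving €28 (the €40 wedge).
Quantity falls by |ΔQ| = |196 − 176| = 20.
DWL = ½ · t · |ΔQ| = ½ · 40 · 20 = €400.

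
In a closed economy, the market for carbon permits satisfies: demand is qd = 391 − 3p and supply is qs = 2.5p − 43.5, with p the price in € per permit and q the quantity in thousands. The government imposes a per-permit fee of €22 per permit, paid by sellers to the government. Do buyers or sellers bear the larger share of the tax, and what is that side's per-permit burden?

Before the tax: set 391 − 3p = 2.5p − 43.5 → p* = €79, q* = 154.
With the tax collected from sellers, supply shifts: qs = 2.5(p − 22) − 43.5.
New equilibrium: buyers pay €89, sellers receive €67, q = 124. (Wedge: pb − ps = 22.)
Per-permit burden: buyers €10, sellers €12.
Sellers take the larger share because supply is less price-elastic here (demand slope 3 vs supply slope 2.5).
The less price-elastic side of the market bears the larger share of a per-unit tax.

Sellers bear the larger share: €12 per permit.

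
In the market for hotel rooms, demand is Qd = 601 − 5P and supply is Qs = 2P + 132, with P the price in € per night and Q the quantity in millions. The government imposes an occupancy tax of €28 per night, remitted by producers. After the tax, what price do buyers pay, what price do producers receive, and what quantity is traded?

Without the tax, 601 − 5P = 2P + 132 gives 7P = 469, so P* = €67 and Q* = 266.
With the tax collected from producers, supply shifts: Qs = 2(P − 28) + 132.
Solving gives Q = 226 with buyers paying €75 and producers receiving €47 (the €28 wedge).

Buyers pay €75; producers receive €47; quantity = 226.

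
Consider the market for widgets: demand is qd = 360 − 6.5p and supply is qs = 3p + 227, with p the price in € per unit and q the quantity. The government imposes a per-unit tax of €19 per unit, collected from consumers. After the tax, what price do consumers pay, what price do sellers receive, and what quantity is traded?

Consumers pay €20; sellers receive €1; quantity = 230.

Before the tax: set 360 − 6.5p = 3p + 227 → p* = €14, q* = 269.
With the tax collected from consumers, demand (in seller-price terms) shifts: qd = 360 − 6.5(p + 19).
Solving gives q = 230 with consumers paying €20 and sellers receiving €1 (the €19 wedge).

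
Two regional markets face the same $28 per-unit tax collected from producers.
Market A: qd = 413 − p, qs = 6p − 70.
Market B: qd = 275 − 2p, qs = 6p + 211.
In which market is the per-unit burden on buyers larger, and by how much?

Market A: pre-tax p* = $69, q* = 344; post-tax q = 320; per-unit burden on buyers = $24.
Market B: pre-tax p* = $8, q* = 259; post-tax q = 217; per-unit burden on buyers = $21.
Difference: $24 vs $21 → market A is larger by $3.

Market A, by $3.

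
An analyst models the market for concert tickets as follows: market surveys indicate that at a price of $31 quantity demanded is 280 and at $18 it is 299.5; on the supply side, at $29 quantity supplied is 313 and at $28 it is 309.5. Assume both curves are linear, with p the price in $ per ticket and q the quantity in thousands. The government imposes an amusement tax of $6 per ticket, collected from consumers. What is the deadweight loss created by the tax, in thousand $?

Demand slope: (299.5 − 280)/(18 − 31) = -1.5, so qd = 326.5 − 1.5p.
Supply slope: (309.5 − 313)/(28 − 29) = 3.5, so qs = 3.5p + 211.5.
Without the tax, 326.5 − 1.5p = 3.5p + 211.5 gives 5p = 115, so p* = $23 and q* = 292.
With the tax collected from consumers, demand (in seller-price terms) shifts: qd = 326.5 − 1.5(p + 6).
New equilibrium: consumers pay $27.2, sellers receive $21.2, q = 285.7. (Wedge: pb − ps = 6.)
Quantity falls by |ΔQ| = |292 − 285.7| = 6.3.
DWL = ½ · t · |ΔQ| = ½ · 6 · 6.3 = $18.9.

Deadweight loss = $18.9 thousand.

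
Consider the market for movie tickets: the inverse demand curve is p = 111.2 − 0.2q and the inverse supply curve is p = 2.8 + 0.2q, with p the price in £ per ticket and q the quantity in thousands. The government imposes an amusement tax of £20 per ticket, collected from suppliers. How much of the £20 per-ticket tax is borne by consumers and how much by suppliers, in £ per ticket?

Consumers bear £10 per ticket; suppliers bear £10 per ticket.

Inverting to q(p) form: qd = 556 − 5p; qs = 5p − 14.
Without the tax, 556 − 5p = 5p − 14 gives 10p = 570, so p* = £57 and q* = 271.
With the tax collected from suppliers, supply shifts: qs = 5(p − 20) − 14.
Solving gives q = 221 with consumers paying £67 and suppliers receiving £47 (the £20 wedge).
Burden on consumers: £10; on suppliers: £10. (They sum to £20.)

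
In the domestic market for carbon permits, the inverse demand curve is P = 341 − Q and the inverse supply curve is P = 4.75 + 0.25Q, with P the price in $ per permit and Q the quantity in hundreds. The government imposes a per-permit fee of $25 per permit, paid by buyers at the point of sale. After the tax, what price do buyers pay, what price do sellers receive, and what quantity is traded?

Buyers pay $92; sellers receive $67; quantity = 249.

Rewrite in direct form: Qd = 341 − P and Qs = 4P − 19.
Without the tax, 341 − P = 4P − 19 gives 5P = 360, so P* = $72 and Q* = 269.
With the tax collected from buyers, demand (in seller-price terms) shifts: Qd = 341 − (P + 25).
Solving gives Q = 249 with buyers paying $92 and sellers receiving $67 (the $25 wedge).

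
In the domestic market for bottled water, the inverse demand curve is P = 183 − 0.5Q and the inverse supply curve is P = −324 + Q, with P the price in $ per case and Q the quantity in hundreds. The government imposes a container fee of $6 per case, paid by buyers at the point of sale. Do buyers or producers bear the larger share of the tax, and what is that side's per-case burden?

Producers bear the larger share: $4 per case.

Rewrite in direct form: Qd = 366 − 2P and Qs = P + 324.
Before the tax: set 366 − 2P = P + 324 → P* = $14, Q* = 338.
With the tax collected from buyers, demand (in seller-price terms) shifts: Qd = 366 − 2(P + 6).
Solving gives Q = 334 with buyers paying $16 and producers receiving $10 (the $6 wedge).
Per-case burden: buyers $2, producers $4.
Producers take the larger share because supply is less price-elastic here (demand slope 2 vs supply slope 1).
The less price-elastic side of the market bears the larger share of a per-unit tax.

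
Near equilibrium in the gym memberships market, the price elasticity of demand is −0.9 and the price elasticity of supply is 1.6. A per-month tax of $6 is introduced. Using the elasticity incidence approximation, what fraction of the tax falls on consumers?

Consumers' share ≈ 0.64.

Incidence ratio: consumers' share ≈ εs / (εs + |εd|) = 1.6 / (1.6 + 0.9) = 0.64.
Supply is the more elastic side, so consumers bear the larger share.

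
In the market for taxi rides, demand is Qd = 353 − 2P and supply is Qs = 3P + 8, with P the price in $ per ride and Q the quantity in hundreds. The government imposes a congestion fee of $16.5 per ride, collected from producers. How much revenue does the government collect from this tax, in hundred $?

Before the tax: set 353 − 2P = 3P + 8 → P* = $69, Q* = 215.
With the tax collected from producers, supply shifts: Qs = 3(P − 16.5) + 8.
New equilibrium: buyers pay $78.9, producers receive $62.4, Q = 195.2. (Wedge: Pb − Ps = 16.5.)
Revenue = t · Q = 16.5 · 195.2 = $3220.8.

Tax revenue = $3220.8 hundred.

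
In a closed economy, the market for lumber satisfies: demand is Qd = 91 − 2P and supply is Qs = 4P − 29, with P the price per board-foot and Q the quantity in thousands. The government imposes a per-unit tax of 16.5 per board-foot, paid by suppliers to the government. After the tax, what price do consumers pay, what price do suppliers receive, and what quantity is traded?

Without the tax, 91 − 2P = 4P − 29 gives 6P = 120, so P* = 20 and Q* = 51.
With the tax collected from suppliers, supply shifts: Qs = 4(P − 16.5) − 29.
New equilibrium: consumers pay 31, suppliers receive 14.5, Q = 29. (Wedge: Pb − Ps = 16.5.)

Consumers pay 31; suppliers receive 14.5; quantity = 29.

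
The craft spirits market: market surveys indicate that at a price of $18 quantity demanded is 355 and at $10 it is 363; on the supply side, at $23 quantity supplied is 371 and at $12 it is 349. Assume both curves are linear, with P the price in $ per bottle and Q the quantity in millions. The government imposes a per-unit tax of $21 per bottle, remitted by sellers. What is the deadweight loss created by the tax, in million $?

Deadweight loss = $147 million.

Demand slope: (363 − 355)/(10 − 18) = -1, so Qd = 373 − P.
Supply slope: (349 − 371)/(12 − 23) = 2, so Qs = 2P + 325.
Before the tax: set 373 − P = 2P + 325 → P* = $16, Q* = 357.
With the tax collected from sellers, supply shifts: Qs = 2(P − 21) + 325.
New equilibrium: consumers pay $30, sellers receive $9, Q = 343. (Wedge: Pb − Ps = 21.)
Quantity falls by |ΔQ| = |357 − 343| = 14.
DWL = ½ · t · |ΔQ| = ½ · 21 · 14 = $147.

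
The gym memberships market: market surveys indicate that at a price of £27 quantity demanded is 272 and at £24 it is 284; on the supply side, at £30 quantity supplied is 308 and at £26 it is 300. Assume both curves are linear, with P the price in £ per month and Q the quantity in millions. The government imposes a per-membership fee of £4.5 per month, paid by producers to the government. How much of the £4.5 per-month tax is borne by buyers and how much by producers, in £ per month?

Buyers bear £1.5 per month; producers bear £3 per month.

Demand slope: (284 − 272)/(24 − 27) = -4, so Qd = 380 − 4P.
Supply slope: (300 − 308)/(26 − 30) = 2, so Qs = 2P + 248.
Without the tax, 380 − 4P = 2P + 248 gives 6P = 132, so P* = £22 and Q* = 292.
With the tax collected from producers, supply shifts: Qs = 2(P − 4.5) + 248.
New equilibrium: buyers pay £23.5, producers receive £19, Q = 286. (Wedge: Pb − Ps = 4.5.)
Burden on buyers: £1.5; on producers: £3. (They sum to £4.5.)
The less price-elastic side of the market bears the larger share of a per-unit tax.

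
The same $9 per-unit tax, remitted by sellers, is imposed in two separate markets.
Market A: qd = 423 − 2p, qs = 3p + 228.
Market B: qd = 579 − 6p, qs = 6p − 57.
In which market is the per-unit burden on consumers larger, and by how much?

Market A: pre-tax p* = $39, q* = 345; post-tax q = 334.2; per-unit burden on consumers = $5.4.
Market B: pre-tax p* = $53, q* = 261; post-tax q = 234; per-unit burden on consumers = $4.5.
Difference: $5.4 vs $4.5 → market A is larger by $0.9.

Market A, by $0.9.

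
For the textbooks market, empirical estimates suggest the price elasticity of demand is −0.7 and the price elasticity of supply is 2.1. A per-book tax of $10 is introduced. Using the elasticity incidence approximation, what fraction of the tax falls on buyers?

Buyers' share ≈ 0.75.

Incidence ratio: buyers' share ≈ εs / (εs + |εd|) = 2.1 / (2.1 + 0.7) = 0.75.
Supply is the more elastic side, so buyers bear the larger share.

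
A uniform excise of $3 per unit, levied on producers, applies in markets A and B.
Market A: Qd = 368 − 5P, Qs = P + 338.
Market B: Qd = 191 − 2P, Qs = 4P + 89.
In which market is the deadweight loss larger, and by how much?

Market A: pre-tax P* = $5, Q* = 343; post-tax Q = 340.5; deadweight loss = $3.75.
Market B: pre-tax P* = $17, Q* = 157; post-tax Q = 153; deadweight loss = $6.
Difference: $3.75 vs $6 → market B is larger by $2.25.

Market B, by $2.25.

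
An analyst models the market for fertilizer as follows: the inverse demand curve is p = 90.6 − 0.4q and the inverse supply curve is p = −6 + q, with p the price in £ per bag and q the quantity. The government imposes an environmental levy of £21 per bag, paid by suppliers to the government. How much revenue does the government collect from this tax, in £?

Tax revenue = £1134.

Inverting to q(p) form: qd = 226.5 − 2.5p; qs = p + 6.
Before the tax: set 226.5 − 2.5p = p + 6 → p* = £63, q* = 69.
With the tax collected from suppliers, supply shifts: qs = (p − 21) + 6.
New equilibrium: buyers pay £69, suppliers receive £48, q = 54. (Wedge: pb − ps = 21.)
Revenue = t · Q = 21 · 54 = £1134.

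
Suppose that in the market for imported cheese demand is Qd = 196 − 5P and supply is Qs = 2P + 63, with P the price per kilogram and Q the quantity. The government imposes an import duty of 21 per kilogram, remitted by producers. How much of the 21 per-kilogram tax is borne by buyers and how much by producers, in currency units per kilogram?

Before the tax: set 196 − 5P = 2P + 63 → P* = 19, Q* = 101.
With the tax collected from producers, supply shifts: Qs = 2(P − 21) + 63.
Solving gives Q = 71 with buyers paying 25 and producers receiving 4 (the 21 wedge).
Burden on buyers: 6; on producers: 15. (They sum to 21.)

Buyers bear 6 per kilogram; producers bear 15 per kilogram.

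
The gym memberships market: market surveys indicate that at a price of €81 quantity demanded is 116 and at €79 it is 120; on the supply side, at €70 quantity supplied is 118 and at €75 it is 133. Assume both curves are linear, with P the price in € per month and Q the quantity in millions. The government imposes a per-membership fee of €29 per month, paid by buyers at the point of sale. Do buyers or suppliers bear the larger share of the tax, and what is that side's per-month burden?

Demand slope: (120 − 116)/(79 − 81) = -2, so Qd = 278 − 2P.
Supply slope: (133 − 118)/(75 − 70) = 3, so Qs = 3P − 92.
Without the tax, 278 − 2P = 3P − 92 gives 5P = 370, so P* = €74 and Q* = 130.
With the tax collected from buyers, demand (in seller-price terms) shifts: Qd = 278 − 2(P + 29).
New equilibrium: buyers pay €91.4, suppliers receive €62.4, Q = 95.2. (Wedge: Pb − Ps = 29.)
Per-month burden: buyers €17.4, suppliers €11.6.
Buyers take the larger share because demand is less price-elastic here (demand slope 2 vs supply slope 3).
The less price-elastic side of the market bears the larger share of a per-unit tax.

Buyers bear the larger share: €17.4 per month.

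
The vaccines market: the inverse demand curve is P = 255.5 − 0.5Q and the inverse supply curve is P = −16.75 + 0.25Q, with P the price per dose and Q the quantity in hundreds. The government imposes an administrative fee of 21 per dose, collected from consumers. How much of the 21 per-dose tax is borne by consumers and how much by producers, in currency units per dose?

Inverting to Q(P) form: Qd = 511 − 2P; Qs = 4P + 67.
Without the tax, 511 − 2P = 4P + 67 gives 6P = 444, so P* = 74 and Q* = 363.
With the tax collected from consumers, demand (in seller-price terms) shifts: Qd = 511 − 2(P + 21).
Solving gives Q = 335 with consumers paying 88 and producers receiving 67 (the 21 wedge).
Burden on consumers: 14; on producers: 7. (They sum to 21.)

Consumers bear 14 per dose; producers bear 7 per dose.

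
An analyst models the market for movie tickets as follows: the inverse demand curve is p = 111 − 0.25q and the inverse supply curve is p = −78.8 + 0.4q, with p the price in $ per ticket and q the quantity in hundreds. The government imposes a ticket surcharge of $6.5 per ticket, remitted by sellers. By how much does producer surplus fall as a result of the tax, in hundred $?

Rewrite in direct form: qd = 444 − 4p and qs = 2.5p + 197.
Without the tax, 444 − 4p = 2.5p + 197 gives 6.5p = 247, so p* = $38 and q* = 292.
With the tax collected from sellers, supply shifts: qs = 2.5(p − 6.5) + 197.
Solving gives q = 282 with consumers paying $40.5 and sellers receiving $34 (the $6.5 wedge).
ΔPS is the trapezoid between Q = 282 and Q = 292 of height $4: ½ · (292 + 282) · 4 = $1148.

Producer surplus falls by $1148 hundred.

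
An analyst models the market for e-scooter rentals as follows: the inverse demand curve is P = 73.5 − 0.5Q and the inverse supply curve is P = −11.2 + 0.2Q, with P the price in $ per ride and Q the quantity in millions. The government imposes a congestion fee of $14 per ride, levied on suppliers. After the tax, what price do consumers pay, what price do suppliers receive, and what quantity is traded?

Rewrite in direct form: Qd = 147 − 2P and Qs = 5P + 56.
Before the tax: set 147 − 2P = 5P + 56 → P* = $13, Q* = 121.
With the tax collected from suppliers, supply shifts: Qs = 5(P − 14) + 56.
Solving gives Q = 101 with consumers paying $23 and suppliers receiving $9 (the $14 wedge).
The less price-elastic side of the market bears the larger share of a per-unit tax.

Consumers pay $23; suppliers receive $9; quantity = 101.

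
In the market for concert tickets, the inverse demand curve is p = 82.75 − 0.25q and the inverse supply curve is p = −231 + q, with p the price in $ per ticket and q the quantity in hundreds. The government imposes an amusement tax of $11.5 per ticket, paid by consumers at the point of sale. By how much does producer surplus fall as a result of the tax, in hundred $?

Producer surplus falls by $2266.88 hundred.

Rewrite in direct form: qd = 331 − 4p and qs = p + 231.
Before the tax: set 331 − 4p = p + 231 → p* = $20, q* = 251.
With the tax collected from consumers, demand (in seller-price terms) shifts: qd = 331 − 4(p + 11.5).
Solving gives q = 241.8 with consumers paying $22.3 and suppliers receiving $10.8 (the $11.5 wedge).
ΔPS is the trapezoid between Q = 241.8 and Q = 251 of height $9.2: ½ · (251 + 241.8) · 9.2 = $2266.88.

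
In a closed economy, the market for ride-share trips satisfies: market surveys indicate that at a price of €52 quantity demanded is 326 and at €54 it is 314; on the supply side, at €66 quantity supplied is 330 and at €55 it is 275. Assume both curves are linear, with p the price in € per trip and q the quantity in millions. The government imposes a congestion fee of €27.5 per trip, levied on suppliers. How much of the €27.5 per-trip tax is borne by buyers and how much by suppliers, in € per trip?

Buyers bear €12.5 per trip; suppliers bear €15 per trip.

Demand slope: (314 − 326)/(54 − 52) = -6, so qd = 638 − 6p.
Supply slope: (275 − 330)/(55 − 66) = 5, so qs = 5p.
Without the tax, 638 − 6p = 5p gives 11p = 638, so p* = €58 and q* = 290.
With the tax collected from suppliers, supply shifts: qs = 5(p − 27.5).
Solving gives q = 215 with buyers paying €70.5 and suppliers receiving €43 (the €27.5 wedge).
Burden on buyers: €12.5; on suppliers: €15. (They sum to €27.5.)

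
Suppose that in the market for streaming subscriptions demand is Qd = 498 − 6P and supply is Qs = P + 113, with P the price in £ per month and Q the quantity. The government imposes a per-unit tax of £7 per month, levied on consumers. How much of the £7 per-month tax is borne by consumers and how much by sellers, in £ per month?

Without the tax, 498 − 6P = P + 113 gives 7P = 385, so P* = £55 and Q* = 168.
With the tax collected from consumers, demand (in seller-price terms) shifts: Qd = 498 − 6(P + 7).
Solving gives Q = 162 with consumers paying £56 and sellers receiving £49 (the £7 wedge).
Burden on consumers: £1; on sellers: £6. (They sum to £7.)

Consumers bear £1 per month; sellers bear £6 per month.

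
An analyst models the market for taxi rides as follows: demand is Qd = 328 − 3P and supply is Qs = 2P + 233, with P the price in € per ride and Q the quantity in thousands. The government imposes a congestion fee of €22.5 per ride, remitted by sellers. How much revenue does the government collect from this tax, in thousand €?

Without the tax, 328 − 3P = 2P + 233 gives 5P = 95, so P* = €19 and Q* = 271.
With the tax collected from sellers, supply shifts: Qs = 2(P − 22.5) + 233.
New equilibrium: consumers pay €28, sellers receive €5.5, Q = 244. (Wedge: Pb − Ps = 22.5.)
Revenue = t · Q = 22.5 · 244 = €5490.

Tax revenue = €5490 thousand.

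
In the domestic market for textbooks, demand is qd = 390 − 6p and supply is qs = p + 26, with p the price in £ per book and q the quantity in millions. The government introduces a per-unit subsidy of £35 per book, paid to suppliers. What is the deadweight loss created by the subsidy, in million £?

Before the subsidy: set 390 − 6p = p + 26 → p* = £52, q* = 78.
With a per-unit subsidy paid to suppliers, each receives p + 35 per unit sold, so supply becomes qs = (p + 35) + 26.
New equilibrium: consumers pay £47, suppliers receive £82, q = 108. (Wedge: pb − ps = −35.)
Quantity rises by |ΔQ| = |78 − 108| = 30.
DWL = ½ · t · |ΔQ| = ½ · 35 · 30 = £525.

Deadweight loss = £525 million.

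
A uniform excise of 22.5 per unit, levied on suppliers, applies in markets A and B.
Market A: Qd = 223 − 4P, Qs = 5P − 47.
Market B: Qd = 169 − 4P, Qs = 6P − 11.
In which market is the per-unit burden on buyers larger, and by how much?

Market B, by 1.

Market A: pre-tax P* = 30, Q* = 103; post-tax Q = 53; per-unit burden on buyers = 12.5.
Market B: pre-tax P* = 18, Q* = 97; post-tax Q = 43; per-unit burden on buyers = 13.5.
Difference: 12.5 vs 13.5 → market B is larger by 1.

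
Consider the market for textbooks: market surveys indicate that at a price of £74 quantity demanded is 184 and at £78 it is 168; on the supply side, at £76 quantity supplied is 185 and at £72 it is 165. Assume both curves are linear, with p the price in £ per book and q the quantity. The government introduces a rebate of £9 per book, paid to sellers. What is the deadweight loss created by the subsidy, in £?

Demand slope: (168 − 184)/(78 − 74) = -4, so qd = 480 − 4p.
Supply slope: (165 − 185)/(72 − 76) = 5, so qs = 5p − 195.
Without the subsidy, 480 − 4p = 5p − 195 gives 9p = 675, so p* = £75 and q* = 180.
With a per-unit subsidy paid to sellers, each receives p + 9 per unit sold, so supply becomes qs = 5(p + 9) − 195.
Solving gives q = 200 with buyers paying £70 and sellers receiving £79 (the £9 wedge).
Quantity rises by |ΔQ| = |180 − 200| = 20.
DWL = ½ · t · |ΔQ| = ½ · 9 · 20 = £90.

Deadweight loss = £90.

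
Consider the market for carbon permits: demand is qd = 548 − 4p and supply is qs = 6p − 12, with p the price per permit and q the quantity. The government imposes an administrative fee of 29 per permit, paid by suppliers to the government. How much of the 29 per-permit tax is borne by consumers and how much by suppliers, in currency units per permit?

Consumers bear 17.4 per permit; suppliers bear 11.6 per permit.

Without the tax, 548 − 4p = 6p − 12 gives 10p = 560, so p* = 56 and q* = 324.
With the tax collected from suppliers, supply shifts: qs = 6(p − 29) − 12.
Solving gives q = 254.4 with consumers paying 73.4 and suppliers receiving 44.4 (the 29 wedge).
Burden on consumers: 17.4; on suppliers: 11.6. (They sum to 29.)
The less price-elastic side of the market bears the larger share of a per-unit tax.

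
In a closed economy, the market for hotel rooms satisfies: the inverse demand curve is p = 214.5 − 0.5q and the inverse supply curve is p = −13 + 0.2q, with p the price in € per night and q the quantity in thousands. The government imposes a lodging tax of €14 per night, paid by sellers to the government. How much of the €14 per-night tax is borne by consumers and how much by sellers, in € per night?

Consumers bear €10 per night; sellers bear €4 per night.

Inverting to q(p) form: qd = 429 − 2p; qs = 5p + 65.
Before the tax: set 429 − 2p = 5p + 65 → p* = €52, q* = 325.
With the tax collected from sellers, supply shifts: qs = 5(p − 14) + 65.
New equilibrium: consumers pay €62, sellers receive €48, q = 305. (Wedge: pb − ps = 14.)
Burden on consumers: €10; on sellers: €4. (They sum to €14.)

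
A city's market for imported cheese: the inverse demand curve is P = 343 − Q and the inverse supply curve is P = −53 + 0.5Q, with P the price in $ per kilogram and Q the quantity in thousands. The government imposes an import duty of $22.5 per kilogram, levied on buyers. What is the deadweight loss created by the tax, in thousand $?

Inverting to Q(P) form: Qd = 343 − P; Qs = 2P + 106.
Before the tax: set 343 − P = 2P + 106 → P* = $79, Q* = 264.
With the tax collected from buyers, demand (in seller-price terms) shifts: Qd = 343 − (P + 22.5).
New equilibrium: buyers pay $94, sellers receive $71.5, Q = 249. (Wedge: Pb − Ps = 22.5.)
Quantity falls by |ΔQ| = |264 − 249| = 15.
DWL = ½ · t · |ΔQ| = ½ · 22.5 · 15 = $168.75.

Deadweight loss = $168.75 thousand.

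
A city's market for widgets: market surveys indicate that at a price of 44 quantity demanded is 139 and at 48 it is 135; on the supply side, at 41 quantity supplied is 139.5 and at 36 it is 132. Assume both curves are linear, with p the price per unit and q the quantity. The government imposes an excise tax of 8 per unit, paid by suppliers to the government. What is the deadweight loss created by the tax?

Deadweight loss = 19.2.

Demand slope: (135 − 139)/(48 − 44) = -1, so qd = 183 − p.
Supply slope: (132 − 139.5)/(36 − 41) = 1.5, so qs = 1.5p + 78.
Before the tax: set 183 − p = 1.5p + 78 → p* = 42, q* = 141.
With the tax collected from suppliers, supply shifts: qs = 1.5(p − 8) + 78.
Solving gives q = 136.2 with buyers paying 46.8 and suppliers receiving 38.8 (the 8 wedge).
Quantity falls by |ΔQ| = |141 − 136.2| = 4.8.
DWL = ½ · t · |ΔQ| = ½ · 8 · 4.8 = 19.2.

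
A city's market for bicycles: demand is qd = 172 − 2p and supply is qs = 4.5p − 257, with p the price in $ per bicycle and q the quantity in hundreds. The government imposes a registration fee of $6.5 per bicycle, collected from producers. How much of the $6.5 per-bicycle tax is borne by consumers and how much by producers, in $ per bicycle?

Without the tax, 172 − 2p = 4.5p − 257 gives 6.5p = 429, so p* = $66 and q* = 40.
With the tax collected from producers, supply shifts: qs = 4.5(p − 6.5) − 257.
Solving gives q = 31 with consumers paying $70.5 and producers receiving $64 (the $6.5 wedge).
Burden on consumers: $4.5; on producers: $2. (They sum to $6.5.)

Consumers bear $4.5 per bicycle; producers bear $2 per bicycle.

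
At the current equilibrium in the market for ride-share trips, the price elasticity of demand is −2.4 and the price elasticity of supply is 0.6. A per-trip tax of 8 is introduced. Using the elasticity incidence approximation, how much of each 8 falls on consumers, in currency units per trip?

Incidence ratio: consumers' share ≈ εs / (εs + |εd|) = 0.6 / (0.6 + 2.4) = 0.2.
So consumers bear ≈ 0.2 × 8 = 1.6; producers bear 6.4.

Consumers bear ≈ 1.6 per trip.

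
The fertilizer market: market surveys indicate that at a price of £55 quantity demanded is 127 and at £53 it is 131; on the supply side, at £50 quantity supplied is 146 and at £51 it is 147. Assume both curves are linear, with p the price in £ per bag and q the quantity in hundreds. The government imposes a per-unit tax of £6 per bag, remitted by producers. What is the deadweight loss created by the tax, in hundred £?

Demand slope: (131 − 127)/(53 − 55) = -2, so qd = 237 − 2p.
Supply slope: (147 − 146)/(51 − 50) = 1, so qs = p + 96.
Before the tax: set 237 − 2p = p + 96 → p* = £47, q* = 143.
With the tax collected from producers, supply shifts: qs = (p − 6) + 96.
Solving gives q = 139 with buyers paying £49 and producers receiving £43 (the £6 wedge).
Quantity falls by |ΔQ| = |143 − 139| = 4.
DWL = ½ · t · |ΔQ| = ½ · 6 · 4 = £12.

Deadweight loss = £12 hundred.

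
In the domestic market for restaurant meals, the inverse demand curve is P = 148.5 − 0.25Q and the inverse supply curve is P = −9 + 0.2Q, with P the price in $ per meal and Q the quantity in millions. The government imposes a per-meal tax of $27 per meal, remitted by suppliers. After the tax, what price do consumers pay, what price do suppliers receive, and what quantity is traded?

Inverting to Q(P) form: Qd = 594 − 4P; Qs = 5P + 45.
Before the tax: set 594 − 4P = 5P + 45 → P* = $61, Q* = 350.
With the tax collected from suppliers, supply shifts: Qs = 5(P − 27) + 45.
Solving gives Q = 290 with consumers paying $76 and suppliers receiving $49 (the $27 wedge).
The less price-elastic side of the market bears the larger share of a per-unit tax.

Consumers pay $76; suppliers receive $49; quantity = 290.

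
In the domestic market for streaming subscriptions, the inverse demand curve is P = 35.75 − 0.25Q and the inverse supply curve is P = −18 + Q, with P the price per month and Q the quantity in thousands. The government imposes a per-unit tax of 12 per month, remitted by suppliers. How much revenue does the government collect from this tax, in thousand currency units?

Rewrite in direct form: Qd = 143 − 4P and Qs = P + 18.
Without the tax, 143 − 4P = P + 18 gives 5P = 125, so P* = 25 and Q* = 43.
With the tax collected from suppliers, supply shifts: Qs = (P − 12) + 18.
New equilibrium: buyers pay 27.4, suppliers receive 15.4, Q = 33.4. (Wedge: Pb − Ps = 12.)
Revenue = t · Q = 12 · 33.4 = 400.8.

Tax revenue = 400.8 thousand.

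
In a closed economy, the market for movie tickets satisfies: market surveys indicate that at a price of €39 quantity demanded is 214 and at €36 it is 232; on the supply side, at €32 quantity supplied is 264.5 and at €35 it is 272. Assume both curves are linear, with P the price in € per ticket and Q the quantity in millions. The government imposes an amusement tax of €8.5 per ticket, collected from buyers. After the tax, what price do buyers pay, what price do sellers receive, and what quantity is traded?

Demand slope: (232 − 214)/(36 − 39) = -6, so Qd = 448 − 6P.
Supply slope: (272 − 264.5)/(35 − 32) = 2.5, so Qs = 2.5P + 184.5.
Without the tax, 448 − 6P = 2.5P + 184.5 gives 8.5P = 263.5, so P* = €31 and Q* = 262.
With the tax collected from buyers, demand (in seller-price terms) shifts: Qd = 448 − 6(P + 8.5).
Solving gives Q = 247 with buyers paying €33.5 and sellers receiving €25 (the €8.5 wedge).
The less price-elastic side of the market bears the larger share of a per-unit tax.

Buyers pay €33.5; sellers receive €25; quantity = 247.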